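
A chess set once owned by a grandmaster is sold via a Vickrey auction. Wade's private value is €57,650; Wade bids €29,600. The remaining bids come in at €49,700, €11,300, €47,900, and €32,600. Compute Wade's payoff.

Highest competing bid: €49,700.
Wade's bid €29,600 is not the highest, so Wade loses, pays nothing, and earns zero payoff.

€0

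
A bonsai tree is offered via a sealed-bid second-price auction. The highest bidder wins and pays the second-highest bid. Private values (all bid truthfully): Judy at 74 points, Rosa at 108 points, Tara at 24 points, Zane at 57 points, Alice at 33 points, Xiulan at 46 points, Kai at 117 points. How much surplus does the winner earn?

Ranking the bids: Kai 117 points, then Rosa 108 points, then Judy 74 points, then Zane 57 points, then Xiulan 46 points, then Alice 33 points, then Tara 24 points.
Kai wins with the top bid and pays the second-highest, 108 points.
Surplus = 117 points − 108 points = 9 points.

Winner's surplus: 9 points.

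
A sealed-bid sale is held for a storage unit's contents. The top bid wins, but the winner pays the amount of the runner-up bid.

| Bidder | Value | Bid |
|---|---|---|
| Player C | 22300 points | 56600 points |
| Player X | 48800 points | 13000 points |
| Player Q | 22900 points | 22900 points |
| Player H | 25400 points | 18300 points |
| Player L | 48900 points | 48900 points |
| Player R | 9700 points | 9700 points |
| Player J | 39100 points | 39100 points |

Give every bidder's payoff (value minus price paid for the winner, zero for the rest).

Ranking the bids: Player C 56600 points > Player L 48900 points > Player J 39100 points > Player Q 22900 points > Player H 18300 points > Player X 13000 points > Player R 9700 points.
Player C has the top bid and wins; the price is the second-highest bid, 48900 points.
Player C's payoff = 22300 points − 48900 points = -26600 points. All other bidders lose, so their payoff is 0.

Payoffs: Player C -26600 points, Player X 0 points, Player Q 0 points, Player H 0 points, Player L 0 points, Player R 0 points, Player J 0 points.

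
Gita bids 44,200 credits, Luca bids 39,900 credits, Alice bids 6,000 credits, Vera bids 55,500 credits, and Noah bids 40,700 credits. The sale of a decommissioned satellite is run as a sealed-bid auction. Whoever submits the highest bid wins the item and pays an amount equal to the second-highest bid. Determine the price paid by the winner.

The winner pays 44,200 credits.

Sorted high to low: Vera 55,500 credits > Gita 44,200 credits > Noah 40,700 credits > Luca 39,900 credits > Alice 6,000 credits.
Vera has the highest bid, so Vera wins.
The second-highest bid is 44,200 credits, so that is what Vera pays.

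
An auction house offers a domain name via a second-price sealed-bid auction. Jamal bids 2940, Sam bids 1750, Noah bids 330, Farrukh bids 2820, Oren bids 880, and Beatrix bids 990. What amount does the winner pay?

Price paid: 2820.

Bids in descending order: Jamal 2940, then Farrukh 2820, then Sam 1750, then Beatrix 990, then Oren 880, then Noah 330.
Jamal has the highest bid, so Jamal wins.
The second-highest bid is 2820, so that is what Jamal pays.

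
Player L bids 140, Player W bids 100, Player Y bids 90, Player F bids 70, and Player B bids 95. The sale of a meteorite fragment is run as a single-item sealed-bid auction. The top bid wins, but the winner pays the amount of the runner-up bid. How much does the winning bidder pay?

The winner pays 100.

Ordered from highest: Player L 140, then Player W 100, then Player B 95, then Player Y 90, then Player F 70.
Player L has the highest bid, so Player L wins.
The second-highest bid is 100, so that is what Player L pays.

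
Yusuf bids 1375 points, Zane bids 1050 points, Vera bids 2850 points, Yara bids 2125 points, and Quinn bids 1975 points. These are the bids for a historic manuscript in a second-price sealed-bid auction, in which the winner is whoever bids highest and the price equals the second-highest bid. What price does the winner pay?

The winner pays 2125 points.

Bids in descending order: Vera 2850 points; Yara 2125 points; Quinn 1975 points; Yusuf 1375 points; Zane 1050 points.
Vera is the highest bidder, so Vera wins.
Under the second-price rule, the price is the second-highest bid: 2125 points.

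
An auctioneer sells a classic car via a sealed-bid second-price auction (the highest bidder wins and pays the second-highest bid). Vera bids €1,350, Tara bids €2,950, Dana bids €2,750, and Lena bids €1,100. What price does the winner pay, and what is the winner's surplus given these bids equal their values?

The winner pays €2,750 for a surplus of €200.

Sorted high to low: Tara €2,950; Dana €2,750; Vera €1,350; Lena €1,100.
Tara is the highest bidder, so Tara wins.
Under the second-price rule, the price is the second-highest bid: €2,750.
Surplus = €2,950 − €2,750 = €200.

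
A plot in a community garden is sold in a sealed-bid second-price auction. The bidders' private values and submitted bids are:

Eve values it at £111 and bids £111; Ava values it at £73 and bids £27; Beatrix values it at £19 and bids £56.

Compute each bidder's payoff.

Sorted high to low: Eve £111; Beatrix £56; Ava £27.
Eve has the top bid and wins; the price is the second-highest bid, £56.
Eve's payoff = £111 − £56 = £55. All other bidders lose, so their payoff is 0.

Payoffs: Eve £55, Ava £0, Beatrix £0.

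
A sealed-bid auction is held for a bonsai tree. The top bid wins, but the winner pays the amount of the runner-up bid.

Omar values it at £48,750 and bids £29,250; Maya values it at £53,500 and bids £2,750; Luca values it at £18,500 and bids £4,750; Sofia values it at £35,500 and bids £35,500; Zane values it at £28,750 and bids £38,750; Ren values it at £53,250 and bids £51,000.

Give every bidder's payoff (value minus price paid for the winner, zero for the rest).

Omar £0, Maya £0, Luca £0, Sofia £0, Zane £0, Ren £14,500.

Bids in descending order: Ren £51,000 > Zane £38,750 > Sofia £35,500 > Omar £29,250 > Luca £4,750 > Maya £2,750.
Ren has the top bid and wins; the price is the second-highest bid, £38,750.
Ren's payoff = £53,250 − £38,750 = £14,500. All other bidders lose, so their payoff is 0.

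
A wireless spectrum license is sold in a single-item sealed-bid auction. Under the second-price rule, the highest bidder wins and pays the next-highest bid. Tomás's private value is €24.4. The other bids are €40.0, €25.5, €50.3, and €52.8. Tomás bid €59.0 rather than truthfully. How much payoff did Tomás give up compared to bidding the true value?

Regret: €28.4.

The highest competing bid is €52.8.
Bidding truthfully at €24.4: the top bid is €52.8 (a rival), so Tomás loses. Payoff = €0.0.
Bidding €59.0: Tomás has the top bid, wins, and pays the second-highest bid €52.8. Payoff = €24.4 − €52.8 = -€28.4.
Regret = truthful payoff − actual payoff = €0.0 − -€28.4 = €28.4.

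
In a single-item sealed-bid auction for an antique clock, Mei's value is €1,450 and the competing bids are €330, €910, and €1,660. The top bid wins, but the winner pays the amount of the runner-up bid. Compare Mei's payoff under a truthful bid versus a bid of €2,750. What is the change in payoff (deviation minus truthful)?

The highest competing bid is €1,660.
Bidding truthfully at €1,450: the top bid is €1,660 (a rival), so Mei loses. Payoff = €0.
Bidding €2,750: Mei has the top bid, wins, and pays the second-highest bid €1,660. Payoff = €1,450 − €1,660 = -€210.
Change = -€210 − €0 = -€210.

Change in payoff: -€210.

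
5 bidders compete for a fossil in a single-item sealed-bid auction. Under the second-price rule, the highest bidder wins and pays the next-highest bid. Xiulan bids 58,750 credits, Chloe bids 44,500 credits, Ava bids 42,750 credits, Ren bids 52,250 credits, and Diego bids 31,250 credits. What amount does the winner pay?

Bids in descending order: Xiulan 58,750 credits > Ren 52,250 credits > Chloe 44,500 credits > Ava 42,750 credits > Diego 31,250 credits.
Xiulan has the highest bid, so Xiulan wins.
The second-highest bid is 52,250 credits, so that is what Xiulan pays.

The winner pays 52,250 credits.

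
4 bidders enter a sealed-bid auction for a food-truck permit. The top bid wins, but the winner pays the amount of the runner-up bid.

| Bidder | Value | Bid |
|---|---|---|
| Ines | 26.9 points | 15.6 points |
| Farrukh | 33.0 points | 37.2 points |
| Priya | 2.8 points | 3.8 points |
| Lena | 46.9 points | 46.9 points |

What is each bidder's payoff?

Ines 0.0 points, Farrukh 0.0 points, Priya 0.0 points, Lena 9.7 points.

Ordered from highest: Lena 46.9 points > Farrukh 37.2 points > Ines 15.6 points > Priya 3.8 points.
Lena has the top bid and wins; the price is the second-highest bid, 37.2 points.
Lena's payoff = 46.9 points − 37.2 points = 9.7 points. All other bidders lose, so their payoff is 0.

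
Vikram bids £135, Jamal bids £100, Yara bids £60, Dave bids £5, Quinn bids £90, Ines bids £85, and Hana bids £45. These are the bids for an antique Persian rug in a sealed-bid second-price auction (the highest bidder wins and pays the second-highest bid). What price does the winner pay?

Sorted high to low: Vikram £135; Jamal £100; Quinn £90; Ines £85; Yara £60; Hana £45; Dave £5.
Vikram is the highest bidder, so Vikram wins.
Under the second-price rule, the price is the second-highest bid: £100.

The winner pays £100.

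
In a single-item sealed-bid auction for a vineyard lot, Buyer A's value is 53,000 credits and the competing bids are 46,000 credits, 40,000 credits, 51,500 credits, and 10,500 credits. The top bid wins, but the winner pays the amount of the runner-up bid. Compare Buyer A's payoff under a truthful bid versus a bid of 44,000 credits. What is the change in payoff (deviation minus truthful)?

Change in payoff: -1,500 credits.

The highest competing bid is 51,500 credits.
Bidding truthfully at 53,000 credits: Buyer A has the top bid, wins, and pays the second-highest bid 51,500 credits. Payoff = 53,000 credits − 51,500 credits = 1,500 credits.
Bidding 44,000 credits: the top bid is 51,500 credits (a rival), so Buyer A loses. Payoff = 0 credits.
Change = 0 credits − 1,500 credits = -1,500 credits.
This is the dominant-strategy logic: truthful bidding weakly beats any alternative.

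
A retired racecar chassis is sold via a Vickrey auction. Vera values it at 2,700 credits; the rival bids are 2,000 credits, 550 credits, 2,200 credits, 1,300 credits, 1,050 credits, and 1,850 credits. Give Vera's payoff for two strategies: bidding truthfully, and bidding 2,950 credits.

The highest competing bid is 2,200 credits.
Bidding truthfully at 2,700 credits: Vera has the top bid, wins, and pays the second-highest bid 2,200 credits. Payoff = 2,700 credits − 2,200 credits = 500 credits.
Bidding 2,950 credits: Vera has the top bid, wins, and pays the second-highest bid 2,200 credits. Payoff = 2,700 credits − 2,200 credits = 500 credits.

Truthful: 500 credits; alternative: 500 credits.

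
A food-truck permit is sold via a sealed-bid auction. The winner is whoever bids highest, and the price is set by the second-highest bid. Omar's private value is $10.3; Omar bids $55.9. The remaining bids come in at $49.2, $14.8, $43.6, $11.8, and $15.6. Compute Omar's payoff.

Highest competing bid: $49.2.
Omar's bid $55.9 is the highest overall, so Omar wins and pays the second-highest bid, $49.2.
Payoff = value − price = $10.3 − $49.2 = -$38.9.
Overbidding won the item at a price above value — truthful bidding would have avoided this loss.

-$38.9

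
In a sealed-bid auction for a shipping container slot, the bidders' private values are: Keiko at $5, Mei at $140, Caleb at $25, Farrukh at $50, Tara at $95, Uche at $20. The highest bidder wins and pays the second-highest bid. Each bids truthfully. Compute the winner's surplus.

Surplus = $45.

Bids in descending order: Mei $140, then Tara $95, then Farrukh $50, then Caleb $25, then Uche $20, then Keiko $5.
Mei wins with the top bid and pays the second-highest, $95.
Surplus = $140 − $95 = $45.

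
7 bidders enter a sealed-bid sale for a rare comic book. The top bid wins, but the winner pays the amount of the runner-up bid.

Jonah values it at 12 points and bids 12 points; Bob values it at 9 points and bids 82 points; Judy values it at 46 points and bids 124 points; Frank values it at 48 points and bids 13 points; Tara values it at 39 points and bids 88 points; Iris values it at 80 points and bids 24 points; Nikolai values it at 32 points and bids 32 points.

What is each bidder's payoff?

Ordered from highest: Judy 124 points > Tara 88 points > Bob 82 points > Nikolai 32 points > Iris 24 points > Frank 13 points > Jonah 12 points.
Judy has the top bid and wins; the price is the second-highest bid, 88 points.
Judy's payoff = 46 points − 88 points = -42 points. All other bidders lose, so their payoff is 0.

Payoffs: Jonah 0 points, Bob 0 points, Judy -42 points, Frank 0 points, Tara 0 points, Iris 0 points, Nikolai 0 points.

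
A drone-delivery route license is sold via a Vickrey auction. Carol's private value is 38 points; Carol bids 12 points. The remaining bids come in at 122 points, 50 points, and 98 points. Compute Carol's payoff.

Highest competing bid: 122 points.
Carol's bid 12 points is not the highest, so Carol loses, pays nothing, and earns zero payoff.

0 points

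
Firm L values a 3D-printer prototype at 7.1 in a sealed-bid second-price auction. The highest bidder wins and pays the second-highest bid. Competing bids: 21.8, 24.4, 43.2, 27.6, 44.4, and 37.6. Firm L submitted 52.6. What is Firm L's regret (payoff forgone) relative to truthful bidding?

37.3

The highest competing bid is 44.4.
Bidding truthfully at 7.1: the top bid is 44.4 (a rival), so Firm L loses. Payoff = 0.0.
Bidding 52.6: Firm L has the top bid, wins, and pays the second-highest bid 44.4. Payoff = 7.1 − 44.4 = -37.3.
Regret = truthful payoff − actual payoff = 0.0 − -37.3 = 37.3.
This is the dominant-strategy logic: truthful bidding weakly beats any alternative.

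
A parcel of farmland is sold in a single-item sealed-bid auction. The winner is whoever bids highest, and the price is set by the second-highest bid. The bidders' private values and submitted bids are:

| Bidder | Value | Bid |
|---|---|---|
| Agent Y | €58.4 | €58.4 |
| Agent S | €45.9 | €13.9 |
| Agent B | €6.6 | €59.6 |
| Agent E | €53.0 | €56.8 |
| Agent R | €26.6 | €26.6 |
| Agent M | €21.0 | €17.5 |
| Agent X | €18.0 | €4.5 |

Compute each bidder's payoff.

Agent Y €0.0, Agent S €0.0, Agent B -€51.8, Agent E €0.0, Agent R €0.0, Agent M €0.0, Agent X €0.0.

Sorted high to low: Agent B €59.6, then Agent Y €58.4, then Agent E €56.8, then Agent R €26.6, then Agent M €17.5, then Agent S €13.9, then Agent X €4.5.
Agent B has the top bid and wins; the price is the second-highest bid, €58.4.
Agent B's payoff = €6.6 − €58.4 = -€51.8. All other bidders lose, so their payoff is 0.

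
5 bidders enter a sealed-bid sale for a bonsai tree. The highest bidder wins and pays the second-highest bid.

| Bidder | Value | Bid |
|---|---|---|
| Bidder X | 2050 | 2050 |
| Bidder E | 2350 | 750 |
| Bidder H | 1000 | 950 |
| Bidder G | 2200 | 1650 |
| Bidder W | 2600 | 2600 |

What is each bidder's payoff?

Payoffs: Bidder X 0, Bidder E 0, Bidder H 0, Bidder G 0, Bidder W 550.

Sorted high to low: Bidder W 2600, then Bidder X 2050, then Bidder G 1650, then Bidder H 950, then Bidder E 750.
Bidder W has the top bid and wins; the price is the second-highest bid, 2050.
Bidder W's payoff = 2600 − 2050 = 550. All other bidders lose, so their payoff is 0.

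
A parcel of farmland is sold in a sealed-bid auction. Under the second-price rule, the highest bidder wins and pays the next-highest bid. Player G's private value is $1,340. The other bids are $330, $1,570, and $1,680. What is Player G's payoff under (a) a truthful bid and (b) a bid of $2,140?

Truthful: $0; alternative: -$340.

The highest competing bid is $1,680.
Bidding truthfully at $1,340: the top bid is $1,680 (a rival), so Player G loses. Payoff = $0.
Bidding $2,140: Player G has the top bid, wins, and pays the second-highest bid $1,680. Payoff = $1,340 − $1,680 = -$340.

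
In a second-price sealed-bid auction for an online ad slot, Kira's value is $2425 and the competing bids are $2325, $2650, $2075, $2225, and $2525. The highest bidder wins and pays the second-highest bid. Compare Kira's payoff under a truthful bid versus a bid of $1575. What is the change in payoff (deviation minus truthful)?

$0

The highest competing bid is $2650.
Bidding truthfully at $2425: the top bid is $2650 (a rival), so Kira loses. Payoff = $0.
Bidding $1575: the top bid is $2650 (a rival), so Kira loses. Payoff = $0.
Change = $0 − $0 = $0.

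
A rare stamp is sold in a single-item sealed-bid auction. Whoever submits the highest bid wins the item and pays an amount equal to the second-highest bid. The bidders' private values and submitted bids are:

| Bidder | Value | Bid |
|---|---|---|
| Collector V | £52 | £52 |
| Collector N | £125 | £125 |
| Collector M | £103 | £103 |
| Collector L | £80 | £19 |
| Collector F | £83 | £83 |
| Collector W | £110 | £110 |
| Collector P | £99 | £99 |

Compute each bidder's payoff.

Bids in descending order: Collector N £125, then Collector W £110, then Collector M £103, then Collector P £99, then Collector F £83, then Collector V £52, then Collector L £19.
Collector N has the top bid and wins; the price is the second-highest bid, £110.
Collector N's payoff = £125 − £110 = £15. All other bidders lose, so their payoff is 0.

Collector V £0, Collector N £15, Collector M £0, Collector L £0, Collector F £0, Collector W £0, Collector P £0.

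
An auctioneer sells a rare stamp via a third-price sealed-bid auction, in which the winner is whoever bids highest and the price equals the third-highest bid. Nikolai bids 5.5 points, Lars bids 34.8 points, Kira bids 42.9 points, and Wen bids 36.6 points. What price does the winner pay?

Ordered from highest: Kira 42.9 points; Wen 36.6 points; Lars 34.8 points; Nikolai 5.5 points.
Kira is the highest bidder, so Kira wins.
Under the third-price rule, the price is the third-highest bid: 34.8 points.

34.8 points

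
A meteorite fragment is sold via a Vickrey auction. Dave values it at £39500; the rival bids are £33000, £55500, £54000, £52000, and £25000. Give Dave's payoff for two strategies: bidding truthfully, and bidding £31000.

The highest competing bid is £55500.
Bidding truthfully at £39500: the top bid is £55500 (a rival), so Dave loses. Payoff = £0.
Bidding £31000: the top bid is £55500 (a rival), so Dave loses. Payoff = £0.

Truthful: £0; alternative: £0.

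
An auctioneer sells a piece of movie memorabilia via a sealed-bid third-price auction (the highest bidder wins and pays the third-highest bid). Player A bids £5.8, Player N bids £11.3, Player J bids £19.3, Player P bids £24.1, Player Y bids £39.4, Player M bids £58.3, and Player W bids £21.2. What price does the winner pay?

Price paid: £24.1.

Sorted high to low: Player M £58.3; Player Y £39.4; Player P £24.1; Player W £21.2; Player J £19.3; Player N £11.3; Player A £5.8.
Player M is the highest bidder, so Player M wins.
Under the third-price rule, the price is the third-highest bid: £24.1.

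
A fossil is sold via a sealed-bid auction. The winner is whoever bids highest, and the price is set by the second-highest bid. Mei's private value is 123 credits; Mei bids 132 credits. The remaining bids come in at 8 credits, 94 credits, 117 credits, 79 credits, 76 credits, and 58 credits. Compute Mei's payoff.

6 credits

Highest competing bid: 117 credits.
Mei's bid 132 credits is the highest overall, so Mei wins and pays the second-highest bid, 117 credits.
Payoff = value − price = 123 credits − 117 credits = 6 credits.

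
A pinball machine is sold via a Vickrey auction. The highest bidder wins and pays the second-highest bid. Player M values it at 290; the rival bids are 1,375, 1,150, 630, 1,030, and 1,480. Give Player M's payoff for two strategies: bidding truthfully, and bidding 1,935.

The highest competing bid is 1,480.
Bidding truthfully at 290: the top bid is 1,480 (a rival), so Player M loses. Payoff = 0.
Bidding 1,935: Player M has the top bid, wins, and pays the second-highest bid 1,480. Payoff = 290 − 1,480 = -1,190.

Truthful: 0; alternative: -1,190.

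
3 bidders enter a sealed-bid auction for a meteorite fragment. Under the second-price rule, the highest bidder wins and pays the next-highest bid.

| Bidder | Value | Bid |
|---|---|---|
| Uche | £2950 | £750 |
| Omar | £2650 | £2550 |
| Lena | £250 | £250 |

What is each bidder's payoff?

Payoffs: Uche £0, Omar £1900, Lena £0.

Ranking the bids: Omar £2550; Uche £750; Lena £250.
Omar has the top bid and wins; the price is the second-highest bid, £750.
Omar's payoff = £2650 − £750 = £1900. All other bidders lose, so their payoff is 0.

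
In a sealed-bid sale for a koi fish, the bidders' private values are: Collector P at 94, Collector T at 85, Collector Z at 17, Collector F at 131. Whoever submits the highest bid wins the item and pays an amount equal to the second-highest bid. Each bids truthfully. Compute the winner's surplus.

37

Ranking the bids: Collector F 131 > Collector P 94 > Collector T 85 > Collector Z 17.
Collector F wins with the top bid and pays the second-highest, 94.
Surplus = 131 − 94 = 37.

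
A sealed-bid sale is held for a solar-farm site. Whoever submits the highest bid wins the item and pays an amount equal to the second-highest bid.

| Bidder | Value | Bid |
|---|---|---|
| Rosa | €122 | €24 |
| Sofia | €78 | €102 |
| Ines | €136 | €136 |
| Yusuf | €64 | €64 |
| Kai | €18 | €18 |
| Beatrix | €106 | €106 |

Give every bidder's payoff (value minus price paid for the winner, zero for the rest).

Sorted high to low: Ines €136; Beatrix €106; Sofia €102; Yusuf €64; Rosa €24; Kai €18.
Ines has the top bid and wins; the price is the second-highest bid, €106.
Ines's payoff = €136 − €106 = €30. All other bidders lose, so their payoff is 0.

Rosa €0, Sofia €0, Ines €30, Yusuf €0, Kai €0, Beatrix €0.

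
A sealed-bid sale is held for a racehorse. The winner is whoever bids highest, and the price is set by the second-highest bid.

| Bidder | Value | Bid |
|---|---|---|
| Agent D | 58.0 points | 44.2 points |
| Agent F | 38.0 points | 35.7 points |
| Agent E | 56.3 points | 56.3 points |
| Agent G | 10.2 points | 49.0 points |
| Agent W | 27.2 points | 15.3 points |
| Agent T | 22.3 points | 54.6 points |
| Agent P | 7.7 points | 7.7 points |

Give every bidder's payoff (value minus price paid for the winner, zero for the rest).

Ordered from highest: Agent E 56.3 points > Agent T 54.6 points > Agent G 49.0 points > Agent D 44.2 points > Agent F 35.7 points > Agent W 15.3 points > Agent P 7.7 points.
Agent E has the top bid and wins; the price is the second-highest bid, 54.6 points.
Agent E's payoff = 56.3 points − 54.6 points = 1.7 points. All other bidders lose, so their payoff is 0.

Agent D 0.0 points, Agent F 0.0 points, Agent E 1.7 points, Agent G 0.0 points, Agent W 0.0 points, Agent T 0.0 points, Agent P 0.0 points.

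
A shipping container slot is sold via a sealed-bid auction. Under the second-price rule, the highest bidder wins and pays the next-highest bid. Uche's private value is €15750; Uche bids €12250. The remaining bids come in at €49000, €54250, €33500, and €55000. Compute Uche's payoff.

Highest competing bid: €55000.
Uche's bid €12250 is not the highest, so Uche loses, pays nothing, and earns zero payoff.

Uche's payoff: €0.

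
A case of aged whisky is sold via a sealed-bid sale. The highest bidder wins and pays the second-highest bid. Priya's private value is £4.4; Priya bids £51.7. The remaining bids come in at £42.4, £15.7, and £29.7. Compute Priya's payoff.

Highest competing bid: £42.4.
Priya's bid £51.7 is the highest overall, so Priya wins and pays the second-highest bid, £42.4.
Payoff = value − price = £4.4 − £42.4 = -£38.0.

Priya's payoff: -£38.0.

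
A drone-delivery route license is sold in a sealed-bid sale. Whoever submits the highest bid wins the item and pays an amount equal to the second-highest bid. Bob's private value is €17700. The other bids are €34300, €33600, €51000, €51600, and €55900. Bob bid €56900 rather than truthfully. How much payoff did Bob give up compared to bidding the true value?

Regret: €38200.

The highest competing bid is €55900.
Bidding truthfully at €17700: the top bid is €55900 (a rival), so Bob loses. Payoff = €0.
Bidding €56900: Bob has the top bid, wins, and pays the second-highest bid €55900. Payoff = €17700 − €55900 = -€38200.
Regret = truthful payoff − actual payoff = €0 − -€38200 = €38200.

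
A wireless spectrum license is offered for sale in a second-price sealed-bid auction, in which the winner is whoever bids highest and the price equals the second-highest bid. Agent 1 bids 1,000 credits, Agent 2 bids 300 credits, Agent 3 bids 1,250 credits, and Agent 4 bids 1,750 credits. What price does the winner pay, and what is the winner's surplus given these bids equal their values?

Sorted high to low: Agent 4 1,750 credits; Agent 3 1,250 credits; Agent 1 1,000 credits; Agent 2 300 credits.
Agent 4 is the highest bidder, so Agent 4 wins.
Under the second-price rule, the price is the second-highest bid: 1,250 credits.
Surplus = 1,750 credits − 1,250 credits = 500 credits.

The winner pays 1,250 credits for a surplus of 500 credits.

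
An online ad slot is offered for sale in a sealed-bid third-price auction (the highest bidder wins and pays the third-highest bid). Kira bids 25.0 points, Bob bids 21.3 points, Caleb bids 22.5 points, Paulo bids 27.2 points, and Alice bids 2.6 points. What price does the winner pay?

Price paid: 22.5 points.

Bids in descending order: Paulo 27.2 points > Kira 25.0 points > Caleb 22.5 points > Bob 21.3 points > Alice 2.6 points.
Paulo is the highest bidder, so Paulo wins.
Under the third-price rule, the price is the third-highest bid: 22.5 points.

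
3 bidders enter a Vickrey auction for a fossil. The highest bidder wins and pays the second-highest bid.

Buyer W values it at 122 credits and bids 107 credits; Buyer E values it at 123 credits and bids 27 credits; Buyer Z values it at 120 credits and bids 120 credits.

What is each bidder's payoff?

Ordered from highest: Buyer Z 120 credits; Buyer W 107 credits; Buyer E 27 credits.
Buyer Z has the top bid and wins; the price is the second-highest bid, 107 credits.
Buyer Z's payoff = 120 credits − 107 credits = 13 credits. All other bidders lose, so their payoff is 0.

Buyer W 0 credits, Buyer E 0 credits, Buyer Z 13 credits.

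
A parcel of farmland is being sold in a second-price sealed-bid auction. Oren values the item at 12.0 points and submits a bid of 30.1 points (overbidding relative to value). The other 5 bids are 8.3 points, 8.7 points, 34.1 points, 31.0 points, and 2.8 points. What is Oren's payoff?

0.0 points

Highest competing bid: 34.1 points.
Oren's bid 30.1 points is not the highest, so Oren loses, pays nothing, and earns zero payoff.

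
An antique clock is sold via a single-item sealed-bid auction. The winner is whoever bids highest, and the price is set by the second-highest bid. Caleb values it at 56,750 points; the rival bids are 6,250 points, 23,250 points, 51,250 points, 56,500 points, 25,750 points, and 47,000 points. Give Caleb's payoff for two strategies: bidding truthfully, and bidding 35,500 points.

Truthful: 250 points; alternative: 0 points.

The highest competing bid is 56,500 points.
Bidding truthfully at 56,750 points: Caleb has the top bid, wins, and pays the second-highest bid 56,500 points. Payoff = 56,750 points − 56,500 points = 250 points.
Bidding 35,500 points: the top bid is 56,500 points (a rival), so Caleb loses. Payoff = 0 points.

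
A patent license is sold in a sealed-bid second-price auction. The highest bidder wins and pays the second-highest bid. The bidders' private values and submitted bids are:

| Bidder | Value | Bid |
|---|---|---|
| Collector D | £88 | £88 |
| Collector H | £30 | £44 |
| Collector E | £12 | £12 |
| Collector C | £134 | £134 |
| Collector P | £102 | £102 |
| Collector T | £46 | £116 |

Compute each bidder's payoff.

Sorted high to low: Collector C £134, then Collector T £116, then Collector P £102, then Collector D £88, then Collector H £44, then Collector E £12.
Collector C has the top bid and wins; the price is the second-highest bid, £116.
Collector C's payoff = £134 − £116 = £18. All other bidders lose, so their payoff is 0.

Collector D £0, Collector H £0, Collector E £0, Collector C £18, Collector P £0, Collector T £0.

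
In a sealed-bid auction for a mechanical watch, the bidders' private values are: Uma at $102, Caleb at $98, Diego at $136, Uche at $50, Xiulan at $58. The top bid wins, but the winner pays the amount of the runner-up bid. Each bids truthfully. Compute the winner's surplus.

Winner's surplus: $34.

Sorted high to low: Diego $136 > Uma $102 > Caleb $98 > Xiulan $58 > Uche $50.
Diego wins with the top bid and pays the second-highest, $102.
Surplus = $136 − $102 = $34.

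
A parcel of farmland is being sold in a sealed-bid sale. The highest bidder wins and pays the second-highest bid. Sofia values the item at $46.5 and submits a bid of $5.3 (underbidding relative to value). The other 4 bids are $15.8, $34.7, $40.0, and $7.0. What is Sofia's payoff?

Sofia's payoff: $0.0.

Highest competing bid: $40.0.
Sofia's bid $5.3 is not the highest, so Sofia loses, pays nothing, and earns zero payoff.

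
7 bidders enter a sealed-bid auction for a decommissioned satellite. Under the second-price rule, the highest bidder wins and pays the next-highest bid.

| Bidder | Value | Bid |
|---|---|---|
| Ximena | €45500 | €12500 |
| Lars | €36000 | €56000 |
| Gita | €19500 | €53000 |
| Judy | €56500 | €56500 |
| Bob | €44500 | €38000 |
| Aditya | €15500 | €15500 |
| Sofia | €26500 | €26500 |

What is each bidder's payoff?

Payoffs: Ximena €0, Lars €0, Gita €0, Judy €500, Bob €0, Aditya €0, Sofia €0.

Bids in descending order: Judy €56500; Lars €56000; Gita €53000; Bob €38000; Sofia €26500; Aditya €15500; Ximena €12500.
Judy has the top bid and wins; the price is the second-highest bid, €56000.
Judy's payoff = €56500 − €56000 = €500. All other bidders lose, so their payoff is 0.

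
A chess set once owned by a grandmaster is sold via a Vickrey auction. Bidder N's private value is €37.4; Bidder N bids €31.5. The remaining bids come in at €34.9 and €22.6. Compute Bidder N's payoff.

Highest competing bid: €34.9.
Bidder N's bid €31.5 is not the highest, so Bidder N loses, pays nothing, and earns zero payoff.

Bidder N's payoff: €0.0.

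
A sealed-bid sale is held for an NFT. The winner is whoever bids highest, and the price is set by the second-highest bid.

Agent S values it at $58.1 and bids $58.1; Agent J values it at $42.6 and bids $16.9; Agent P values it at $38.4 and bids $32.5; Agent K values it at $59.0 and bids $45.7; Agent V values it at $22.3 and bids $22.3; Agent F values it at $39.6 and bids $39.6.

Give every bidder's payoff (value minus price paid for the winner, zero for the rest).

Bids in descending order: Agent S $58.1; Agent K $45.7; Agent F $39.6; Agent P $32.5; Agent V $22.3; Agent J $16.9.
Agent S has the top bid and wins; the price is the second-highest bid, $45.7.
Agent S's payoff = $58.1 − $45.7 = $12.4. All other bidders lose, so their payoff is 0.

Payoffs: Agent S $12.4, Agent J $0.0, Agent P $0.0, Agent K $0.0, Agent V $0.0, Agent F $0.0.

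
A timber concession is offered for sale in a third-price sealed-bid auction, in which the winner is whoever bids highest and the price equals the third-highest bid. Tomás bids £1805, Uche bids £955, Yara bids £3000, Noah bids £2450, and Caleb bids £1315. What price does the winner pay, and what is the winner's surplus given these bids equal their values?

Sorted high to low: Yara £3000, then Noah £2450, then Tomás £1805, then Caleb £1315, then Uche £955.
Yara is the highest bidder, so Yara wins.
Under the third-price rule, the price is the third-highest bid: £1805.
Surplus = £3000 − £1805 = £1195.

Price £1805; surplus £1195.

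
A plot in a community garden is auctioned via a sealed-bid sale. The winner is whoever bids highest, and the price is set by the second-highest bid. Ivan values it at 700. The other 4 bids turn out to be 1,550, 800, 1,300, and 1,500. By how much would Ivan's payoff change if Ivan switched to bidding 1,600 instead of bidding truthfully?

Change in payoff: -850.

The highest competing bid is 1,550.
Bidding truthfully at 700: the top bid is 1,550 (a rival), so Ivan loses. Payoff = 0.
Bidding 1,600: Ivan has the top bid, wins, and pays the second-highest bid 1,550. Payoff = 700 − 1,550 = -850.
Change = -850 − 0 = -850.
This is the dominant-strategy logic: truthful bidding weakly beats any alternative.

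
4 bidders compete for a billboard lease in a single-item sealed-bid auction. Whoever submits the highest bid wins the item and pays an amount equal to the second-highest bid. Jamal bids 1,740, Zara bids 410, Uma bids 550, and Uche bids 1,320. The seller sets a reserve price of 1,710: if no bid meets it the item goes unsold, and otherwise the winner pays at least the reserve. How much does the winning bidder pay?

Price paid: 1,710.

Ranking the bids: Jamal 1,740 > Uche 1,320 > Uma 550 > Zara 410.
Jamal has the highest bid, so Jamal wins.
The second-highest bid is 1,320, but the reserve 1,710 is higher, so the price is the reserve.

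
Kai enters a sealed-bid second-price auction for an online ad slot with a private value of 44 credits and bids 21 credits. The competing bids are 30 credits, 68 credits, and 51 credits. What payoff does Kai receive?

0 credits

Highest competing bid: 68 credits.
Kai's bid 21 credits is not the highest, so Kai loses, pays nothing, and earns zero payoff.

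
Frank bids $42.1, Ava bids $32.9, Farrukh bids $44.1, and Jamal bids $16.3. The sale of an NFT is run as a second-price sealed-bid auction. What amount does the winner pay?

$42.1

Bids in descending order: Farrukh $44.1, then Frank $42.1, then Ava $32.9, then Jamal $16.3.
Farrukh has the highest bid, so Farrukh wins.
The second-highest bid is $42.1, so that is what Farrukh pays.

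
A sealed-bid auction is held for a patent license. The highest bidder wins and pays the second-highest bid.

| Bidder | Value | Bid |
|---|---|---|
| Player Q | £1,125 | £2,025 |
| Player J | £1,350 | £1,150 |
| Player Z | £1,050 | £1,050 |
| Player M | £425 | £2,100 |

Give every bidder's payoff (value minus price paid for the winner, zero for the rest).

Player Q £0, Player J £0, Player Z £0, Player M -£1,600.

Sorted high to low: Player M £2,100, then Player Q £2,025, then Player J £1,150, then Player Z £1,050.
Player M has the top bid and wins; the price is the second-highest bid, £2,025.
Player M's payoff = £425 − £2,025 = -£1,600. All other bidders lose, so their payoff is 0.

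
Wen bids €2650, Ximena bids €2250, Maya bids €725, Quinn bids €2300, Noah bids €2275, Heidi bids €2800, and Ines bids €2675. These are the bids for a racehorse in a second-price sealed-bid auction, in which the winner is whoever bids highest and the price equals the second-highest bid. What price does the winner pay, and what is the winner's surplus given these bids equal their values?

Ordered from highest: Heidi €2800; Ines €2675; Wen €2650; Quinn €2300; Noah €2275; Ximena €2250; Maya €725.
Heidi is the highest bidder, so Heidi wins.
Under the second-price rule, the price is the second-highest bid: €2675.
Surplus = €2800 − €2675 = €125.

Price €2675; surplus €125.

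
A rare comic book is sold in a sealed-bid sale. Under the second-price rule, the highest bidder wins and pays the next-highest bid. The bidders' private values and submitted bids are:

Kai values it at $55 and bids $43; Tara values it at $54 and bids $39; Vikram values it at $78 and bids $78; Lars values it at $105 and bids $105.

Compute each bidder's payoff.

Kai $0, Tara $0, Vikram $0, Lars $27.

Sorted high to low: Lars $105; Vikram $78; Kai $43; Tara $39.
Lars has the top bid and wins; the price is the second-highest bid, $78.
Lars's payoff = $105 − $78 = $27. All other bidders lose, so their payoff is 0.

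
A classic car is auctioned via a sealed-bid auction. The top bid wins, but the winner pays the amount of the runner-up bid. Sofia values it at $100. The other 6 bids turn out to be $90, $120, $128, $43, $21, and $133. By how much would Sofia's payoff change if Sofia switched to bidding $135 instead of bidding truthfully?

Payoff change: -$33.

The highest competing bid is $133.
Bidding truthfully at $100: the top bid is $133 (a rival), so Sofia loses. Payoff = $0.
Bidding $135: Sofia has the top bid, wins, and pays the second-highest bid $133. Payoff = $100 − $133 = -$33.
Change = -$33 − $0 = -$33.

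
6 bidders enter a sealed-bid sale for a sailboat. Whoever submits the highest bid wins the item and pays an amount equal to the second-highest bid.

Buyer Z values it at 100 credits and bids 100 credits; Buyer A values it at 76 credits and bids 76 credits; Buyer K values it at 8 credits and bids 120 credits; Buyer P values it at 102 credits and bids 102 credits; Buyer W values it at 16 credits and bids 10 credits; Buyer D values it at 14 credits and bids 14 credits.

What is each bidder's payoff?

Buyer Z 0 credits, Buyer A 0 credits, Buyer K -94 credits, Buyer P 0 credits, Buyer W 0 credits, Buyer D 0 credits.

Ranking the bids: Buyer K 120 credits, then Buyer P 102 credits, then Buyer Z 100 credits, then Buyer A 76 credits, then Buyer D 14 credits, then Buyer W 10 credits.
Buyer K has the top bid and wins; the price is the second-highest bid, 102 credits.
Buyer K's payoff = 8 credits − 102 credits = -94 credits. All other bidders lose, so their payoff is 0.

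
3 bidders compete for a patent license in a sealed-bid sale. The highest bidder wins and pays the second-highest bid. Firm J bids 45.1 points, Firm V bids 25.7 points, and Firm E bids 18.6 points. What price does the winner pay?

Ordered from highest: Firm J 45.1 points, then Firm V 25.7 points, then Firm E 18.6 points.
Firm J has the highest bid, so Firm J wins.
The second-highest bid is 25.7 points, so that is what Firm J pays.

25.7 points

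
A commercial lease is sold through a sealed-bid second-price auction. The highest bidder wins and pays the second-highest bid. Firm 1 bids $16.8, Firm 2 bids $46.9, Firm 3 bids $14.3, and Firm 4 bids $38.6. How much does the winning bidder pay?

Price paid: $38.6.

Sorted high to low: Firm 2 $46.9; Firm 4 $38.6; Firm 1 $16.8; Firm 3 $14.3.
Firm 2 has the highest bid, so Firm 2 wins.
The second-highest bid is $38.6, so that is what Firm 2 pays.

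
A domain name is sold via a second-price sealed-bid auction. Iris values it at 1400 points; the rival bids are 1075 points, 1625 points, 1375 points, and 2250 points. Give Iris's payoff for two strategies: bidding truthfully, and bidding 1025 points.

(a) 0 points  (b) 0 points

The highest competing bid is 2250 points.
Bidding truthfully at 1400 points: the top bid is 2250 points (a rival), so Iris loses. Payoff = 0 points.
Bidding 1025 points: the top bid is 2250 points (a rival), so Iris loses. Payoff = 0 points.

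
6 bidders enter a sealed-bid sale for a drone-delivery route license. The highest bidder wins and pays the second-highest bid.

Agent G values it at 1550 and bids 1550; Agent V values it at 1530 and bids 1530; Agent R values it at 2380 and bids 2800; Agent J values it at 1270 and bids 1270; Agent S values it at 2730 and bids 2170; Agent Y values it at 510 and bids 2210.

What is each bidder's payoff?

Payoffs: Agent G 0, Agent V 0, Agent R 170, Agent J 0, Agent S 0, Agent Y 0.

Ordered from highest: Agent R 2800 > Agent Y 2210 > Agent S 2170 > Agent G 1550 > Agent V 1530 > Agent J 1270.
Agent R has the top bid and wins; the price is the second-highest bid, 2210.
Agent R's payoff = 2380 − 2210 = 170. All other bidders lose, so their payoff is 0.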